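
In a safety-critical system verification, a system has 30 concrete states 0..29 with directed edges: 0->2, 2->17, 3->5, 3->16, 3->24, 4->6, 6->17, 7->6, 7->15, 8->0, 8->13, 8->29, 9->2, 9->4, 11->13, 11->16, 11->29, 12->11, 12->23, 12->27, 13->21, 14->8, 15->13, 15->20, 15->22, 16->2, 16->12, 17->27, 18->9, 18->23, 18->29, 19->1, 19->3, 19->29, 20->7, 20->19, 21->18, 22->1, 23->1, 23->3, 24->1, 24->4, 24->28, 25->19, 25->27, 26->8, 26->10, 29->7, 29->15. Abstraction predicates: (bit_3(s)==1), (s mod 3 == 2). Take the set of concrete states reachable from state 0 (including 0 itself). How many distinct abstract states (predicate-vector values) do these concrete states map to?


BFS from 0:
Concrete reachable: {0, 2, 17, 27}
Abstract via predicates (bit_3(s)==1), (s mod 3 == 2):
  (0,0) <- {0}
  (0,1) <- {2, 17}
  (1,0) <- {27}
Distinct abstract states = 3

3


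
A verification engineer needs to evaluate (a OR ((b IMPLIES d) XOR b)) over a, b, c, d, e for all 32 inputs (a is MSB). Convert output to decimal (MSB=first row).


Formula: (a OR ((b IMPLIES d) XOR b)) over a, b, c, d, e (32 rows)
Evaluate each row (bits = a,b,c,d,e, MSB first):
  row 0 [00000]: (0 OR ((0 IMPLIES 0) XOR 0)) -> 1
  row 1 [00001]: (0 OR ((0 IMPLIES 0) XOR 0)) -> 1
  row 2 [00010]: (0 OR ((0 IMPLIES 1) XOR 0)) -> 1
  row 3 [00011]: (0 OR ((0 IMPLIES 1) XOR 0)) -> 1
  row 4 [00100]: (0 OR ((0 IMPLIES 0) XOR 0)) -> 1
  row 5 [00101]: (0 OR ((0 IMPLIES 0) XOR 0)) -> 1
  row 6 [00110]: (0 OR ((0 IMPLIES 1) XOR 0)) -> 1
  row 7 [00111]: (0 OR ((0 IMPLIES 1) XOR 0)) -> 1
  row 8 [01000]: (0 OR ((1 IMPLIES 0) XOR 1)) -> 1
  row 9 [01001]: (0 OR ((1 IMPLIES 0) XOR 1)) -> 1
  row 10 [01010]: (0 OR ((1 IMPLIES 1) XOR 1)) -> 0
  row 11 [01011]: (0 OR ((1 IMPLIES 1) XOR 1)) -> 0
  row 12 [01100]: (0 OR ((1 IMPLIES 0) XOR 1)) -> 1
  row 13 [01101]: (0 OR ((1 IMPLIES 0) XOR 1)) -> 1
  row 14 [01110]: (0 OR ((1 IMPLIES 1) XOR 1)) -> 0
  row 15 [01111]: (0 OR ((1 IMPLIES 1) XOR 1)) -> 0
  row 16 [10000]: (1 OR ((0 IMPLIES 0) XOR 0)) -> 1
  row 17 [10001]: (1 OR ((0 IMPLIES 0) XOR 0)) -> 1
  row 18 [10010]: (1 OR ((0 IMPLIES 1) XOR 0)) -> 1
  row 19 [10011]: (1 OR ((0 IMPLIES 1) XOR 0)) -> 1
  row 20 [10100]: (1 OR ((0 IMPLIES 0) XOR 0)) -> 1
  row 21 [10101]: (1 OR ((0 IMPLIES 0) XOR 0)) -> 1
  row 22 [10110]: (1 OR ((0 IMPLIES 1) XOR 0)) -> 1
  row 23 [10111]: (1 OR ((0 IMPLIES 1) XOR 0)) -> 1
  row 24 [11000]: (1 OR ((1 IMPLIES 0) XOR 1)) -> 1
  row 25 [11001]: (1 OR ((1 IMPLIES 0) XOR 1)) -> 1
  row 26 [11010]: (1 OR ((1 IMPLIES 1) XOR 1)) -> 1
  row 27 [11011]: (1 OR ((1 IMPLIES 1) XOR 1)) -> 1
  row 28 [11100]: (1 OR ((1 IMPLIES 0) XOR 1)) -> 1
  row 29 [11101]: (1 OR ((1 IMPLIES 0) XOR 1)) -> 1
  row 30 [11110]: (1 OR ((1 IMPLIES 1) XOR 1)) -> 1
  row 31 [11111]: (1 OR ((1 IMPLIES 1) XOR 1)) -> 1
Full result column, 4 rows per line (a,b,c fixed per line; d,e runs 00..11 left to right):
  rows 0-3 [a,b,c=000]: 1111  = hex F
  rows 4-7 [a,b,c=001]: 1111  = hex F
  rows 8-11 [a,b,c=010]: 1100  = hex C
  rows 12-15 [a,b,c=011]: 1100  = hex C
  rows 16-19 [a,b,c=100]: 1111  = hex F
  rows 20-23 [a,b,c=101]: 1111  = hex F
  rows 24-27 [a,b,c=110]: 1111  = hex F
  rows 28-31 [a,b,c=111]: 1111  = hex F
Output column (row 0 .. row 31) = 11111111110011001111111111111111
Output column grouped in 4s = 1111 1111 1100 1100 1111 1111 1111 1111 = 0xFFCCFFFF
Convert to decimal digit by digit (value = value*16 + digit):
  F -> 15
  15*16 + 15 (F) = 255
  255*16 + 12 (C) = 4092
  4092*16 + 12 (C) = 65484
  65484*16 + 15 (F) = 1047759
  1047759*16 + 15 (F) = 16764159
  16764159*16 + 15 (F) = 268226559
  268226559*16 + 15 (F) = 4291624959
Decimal = 4291624959

4291624959


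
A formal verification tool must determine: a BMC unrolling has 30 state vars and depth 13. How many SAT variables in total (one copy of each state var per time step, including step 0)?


BMC unrolls to depth k, creating one copy of each state var for steps 0..k.
Step count = 13 + 1 = 14 (steps 0 through 13)
Vars per step = 30
Total = 30 * 14 = 420

420


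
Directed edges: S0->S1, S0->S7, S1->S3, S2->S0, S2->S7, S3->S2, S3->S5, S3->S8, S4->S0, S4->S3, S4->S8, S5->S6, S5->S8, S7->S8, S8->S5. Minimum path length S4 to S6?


BFS layer-by-layer from S4:
  dist 0: {S4}
  dist 1: {S0, S3, S8}
  dist 2: {S1, S2, S5, S7}
  dist 3: {S6}
  -> S6 reached at distance 3
Shortest path length = 3

3


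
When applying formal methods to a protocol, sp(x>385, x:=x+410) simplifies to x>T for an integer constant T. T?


Formula: sp(P, x:=E) = exists old_x. (x = E[old_x/x]) AND P[old_x/x] (old_x is the value of x before the assignment; eliminate old_x by solving x = E[old_x/x] for old_x)
Step 1: Precondition P: x>385, i.e. old_x > 385
Step 2: Assignment gives x = old_x + 410, so old_x = x - 410
Step 3: Substitute into P: x - 410 > 385
Step 4: Simplify: x > 385+410 = 795

795


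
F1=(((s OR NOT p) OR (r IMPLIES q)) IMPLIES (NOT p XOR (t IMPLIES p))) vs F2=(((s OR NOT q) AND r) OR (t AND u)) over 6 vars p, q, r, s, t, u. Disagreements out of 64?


F1 = (((s OR NOT p) OR (r IMPLIES q)) IMPLIES (NOT p XOR (t IMPLIES p)))
F2 = (((s OR NOT q) AND r) OR (t AND u))
Evaluate both on each of 64 rows (bits = p,q,r,s,t,u):
  row 0 [000000]: F1=0 F2=0 -> 0
  row 1 [000001]: F1=0 F2=0 -> 0
  row 2 [000010]: F1=1 F2=0 (differ) -> 1
  row 3 [000011]: F1=1 F2=1 -> 0
  row 4 [000100]: F1=0 F2=0 -> 0
  (every remaining row is evaluated the same way; all 64 results are listed next)
Full result column, 8 rows per line (p,q,r fixed per line; s,t,u runs 000..111 left to right):
  rows 0-7 [p,q,r=000]: 00100010  (ones: 2)
  rows 8-15 [p,q,r=001]: 11001100  (ones: 4)
  rows 16-23 [p,q,r=010]: 00100010  (ones: 2)
  rows 24-31 [p,q,r=011]: 00101100  (ones: 3)
  rows 32-39 [p,q,r=100]: 11101110  (ones: 6)
  rows 40-47 [p,q,r=101]: 00000000  (ones: 0)
  rows 48-55 [p,q,r=110]: 11101110  (ones: 6)
  rows 56-63 [p,q,r=111]: 11100000  (ones: 3)
Disagreements = 2+4+2+3+6+0+6+3 = 26

26


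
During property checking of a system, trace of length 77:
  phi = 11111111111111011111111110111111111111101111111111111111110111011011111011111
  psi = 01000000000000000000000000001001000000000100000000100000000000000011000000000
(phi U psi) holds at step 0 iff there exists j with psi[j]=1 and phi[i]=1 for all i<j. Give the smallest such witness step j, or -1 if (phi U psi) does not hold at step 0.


(phi U psi) at 0: need smallest j with psi[j]=1 and phi[i]=1 for all i in [0,j).
Scan from step 0:
  step 0: phi=1, psi=0 -> continue
  step 1: psi=1 and phi held for [0,1) -> witness found
Witness step = 1

1


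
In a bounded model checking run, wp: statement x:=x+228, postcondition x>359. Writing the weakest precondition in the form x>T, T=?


Formula: wp(x:=E, P) = P[E/x] (substitute E for x in postcondition)
Step 1: Postcondition: x>359
Step 2: Substitute x+228 for x: x+228>359
Step 3: Solve for x: x > 359-228 = 131

131


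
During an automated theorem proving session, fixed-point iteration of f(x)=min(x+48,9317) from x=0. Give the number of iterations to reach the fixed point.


Step 1: x=0, cap=9317, increment=48
Step 2: x grows by 48 each step until capped at 9317; fixed point is x=9317
Step 3: iterations = ceil(9317/48) = 195

195


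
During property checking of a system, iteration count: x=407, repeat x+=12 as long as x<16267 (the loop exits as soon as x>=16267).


Step 1: x goes from 407 toward 16267 by 12; the body runs while x<16267, so iterations = ceil((bound-start)/step)
Step 2: Distance=15860
Step 3: ceil(15860/12)=1322

1322


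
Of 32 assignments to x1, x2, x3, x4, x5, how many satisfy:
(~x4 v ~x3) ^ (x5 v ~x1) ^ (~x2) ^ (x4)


CNF with 4 clauses over 5 vars (32 assignments).
An assignment satisfies CNF iff every clause has >=1 true literal.
Check each row (bits = x1,x2,x3,x4,x5; clause T/F shown):
  row 0 [00000]: clauses=TTTF -> 0
  row 1 [00001]: clauses=TTTF -> 0
  row 2 [00010]: clauses=TTTT -> 1
  row 3 [00011]: clauses=TTTT -> 1
  row 4 [00100]: clauses=TTTF -> 0
  row 5 [00101]: clauses=TTTF -> 0
  row 6 [00110]: clauses=FTTT -> 0
  row 7 [00111]: clauses=FTTT -> 0
  row 8 [01000]: clauses=TTFF -> 0
  row 9 [01001]: clauses=TTFF -> 0
  row 10 [01010]: clauses=TTFT -> 0
  row 11 [01011]: clauses=TTFT -> 0
  row 12 [01100]: clauses=TTFF -> 0
  row 13 [01101]: clauses=TTFF -> 0
  row 14 [01110]: clauses=FTFT -> 0
  row 15 [01111]: clauses=FTFT -> 0
  row 16 [10000]: clauses=TFTF -> 0
  row 17 [10001]: clauses=TTTF -> 0
  row 18 [10010]: clauses=TFTT -> 0
  row 19 [10011]: clauses=TTTT -> 1
  row 20 [10100]: clauses=TFTF -> 0
  row 21 [10101]: clauses=TTTF -> 0
  row 22 [10110]: clauses=FFTT -> 0
  row 23 [10111]: clauses=FTTT -> 0
  row 24 [11000]: clauses=TFFF -> 0
  row 25 [11001]: clauses=TTFF -> 0
  row 26 [11010]: clauses=TFFT -> 0
  row 27 [11011]: clauses=TTFT -> 0
  row 28 [11100]: clauses=TFFF -> 0
  row 29 [11101]: clauses=TTFF -> 0
  row 30 [11110]: clauses=FFFT -> 0
  row 31 [11111]: clauses=FTFT -> 0
Full result column, 8 rows per line (x1,x2 fixed per line; x3,x4,x5 runs 000..111 left to right):
  rows 0-7 [x1,x2=00]: 00110000  (ones: 2)
  rows 8-15 [x1,x2=01]: 00000000  (ones: 0)
  rows 16-23 [x1,x2=10]: 00010000  (ones: 1)
  rows 24-31 [x1,x2=11]: 00000000  (ones: 0)
Satisfying assignments = 2+0+1+0 = 3

3


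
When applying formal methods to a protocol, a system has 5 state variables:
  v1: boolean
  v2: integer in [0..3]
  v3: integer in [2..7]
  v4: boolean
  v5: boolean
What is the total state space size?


State space = product of domain sizes of all variables.
Domain sizes:
  v1 (boolean): 2
  v2 (integer in [0..3]): 4
  v3 (integer in [2..7]): 6
  v4 (boolean): 2
  v5 (boolean): 2
Product = 2 * 4 * 6 * 2 * 2 = 192

192


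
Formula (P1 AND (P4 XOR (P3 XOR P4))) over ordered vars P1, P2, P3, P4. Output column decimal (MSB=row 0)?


Formula: (P1 AND (P4 XOR (P3 XOR P4))) over P1, P2, P3, P4 (16 rows)
Evaluate each row (bits = P1,P2,P3,P4, MSB first):
  row 0 [0000]: (0 AND (0 XOR (0 XOR 0))) -> 0
  row 1 [0001]: (0 AND (1 XOR (0 XOR 1))) -> 0
  row 2 [0010]: (0 AND (0 XOR (1 XOR 0))) -> 0
  row 3 [0011]: (0 AND (1 XOR (1 XOR 1))) -> 0
  row 4 [0100]: (0 AND (0 XOR (0 XOR 0))) -> 0
  row 5 [0101]: (0 AND (1 XOR (0 XOR 1))) -> 0
  row 6 [0110]: (0 AND (0 XOR (1 XOR 0))) -> 0
  row 7 [0111]: (0 AND (1 XOR (1 XOR 1))) -> 0
  row 8 [1000]: (1 AND (0 XOR (0 XOR 0))) -> 0
  row 9 [1001]: (1 AND (1 XOR (0 XOR 1))) -> 0
  row 10 [1010]: (1 AND (0 XOR (1 XOR 0))) -> 1
  row 11 [1011]: (1 AND (1 XOR (1 XOR 1))) -> 1
  row 12 [1100]: (1 AND (0 XOR (0 XOR 0))) -> 0
  row 13 [1101]: (1 AND (1 XOR (0 XOR 1))) -> 0
  row 14 [1110]: (1 AND (0 XOR (1 XOR 0))) -> 1
  row 15 [1111]: (1 AND (1 XOR (1 XOR 1))) -> 1
Full result column, 4 rows per line (P1,P2 fixed per line; P3,P4 runs 00..11 left to right):
  rows 0-3 [P1,P2=00]: 0000  = hex 0
  rows 4-7 [P1,P2=01]: 0000  = hex 0
  rows 8-11 [P1,P2=10]: 0011  = hex 3
  rows 12-15 [P1,P2=11]: 0011  = hex 3
Output column (row 0 .. row 15) = 0000000000110011
Output column grouped in 4s = 0000 0000 0011 0011 = 0x0033
Convert to decimal digit by digit (value = value*16 + digit):
  0 -> 0
  0*16 + 0 = 0
  0*16 + 3 = 3
  3*16 + 3 = 51
Decimal = 51

51


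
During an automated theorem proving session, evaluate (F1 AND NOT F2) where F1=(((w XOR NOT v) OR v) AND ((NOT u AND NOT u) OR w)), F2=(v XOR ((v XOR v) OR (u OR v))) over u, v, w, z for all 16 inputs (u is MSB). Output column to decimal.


F1 = (((w XOR NOT v) OR v) AND ((NOT u AND NOT u) OR w))
F2 = (v XOR ((v XOR v) OR (u OR v)))
Counterexample to F1=>F2 is where F1=1 and F2=0.
Evaluate each row (bits = u,v,w,z, MSB first):
  row 0 [0000]: F1=1 F2=0 -> F1&~F2 -> 1
  row 1 [0001]: F1=1 F2=0 -> F1&~F2 -> 1
  row 2 [0010]: F1=0 F2=0 -> F1&~F2 -> 0
  row 3 [0011]: F1=0 F2=0 -> F1&~F2 -> 0
  row 4 [0100]: F1=1 F2=0 -> F1&~F2 -> 1
  row 5 [0101]: F1=1 F2=0 -> F1&~F2 -> 1
  row 6 [0110]: F1=1 F2=0 -> F1&~F2 -> 1
  row 7 [0111]: F1=1 F2=0 -> F1&~F2 -> 1
  row 8 [1000]: F1=0 F2=1 -> F1&~F2 -> 0
  row 9 [1001]: F1=0 F2=1 -> F1&~F2 -> 0
  row 10 [1010]: F1=0 F2=1 -> F1&~F2 -> 0
  row 11 [1011]: F1=0 F2=1 -> F1&~F2 -> 0
  row 12 [1100]: F1=0 F2=0 -> F1&~F2 -> 0
  row 13 [1101]: F1=0 F2=0 -> F1&~F2 -> 0
  row 14 [1110]: F1=1 F2=0 -> F1&~F2 -> 1
  row 15 [1111]: F1=1 F2=0 -> F1&~F2 -> 1
Full result column, 4 rows per line (u,v fixed per line; w,z runs 00..11 left to right):
  rows 0-3 [u,v=00]: 1100  = hex C
  rows 4-7 [u,v=01]: 1111  = hex F
  rows 8-11 [u,v=10]: 0000  = hex 0
  rows 12-15 [u,v=11]: 0011  = hex 3
Counterexample vector (row 0 .. row 15) = 1100111100000011
Output column grouped in 4s = 1100 1111 0000 0011 = 0xCF03
Convert to decimal digit by digit (value = value*16 + digit):
  C -> 12
  12*16 + 15 (F) = 207
  207*16 + 0 = 3312
  3312*16 + 3 = 52995
Decimal = 52995

52995


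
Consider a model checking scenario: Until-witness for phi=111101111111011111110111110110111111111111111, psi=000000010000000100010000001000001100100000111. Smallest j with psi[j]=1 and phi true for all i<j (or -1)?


(phi U psi) at 0: need smallest j with psi[j]=1 and phi[i]=1 for all i in [0,j).
Scan from step 0:
  step 0: phi=1, psi=0 -> continue
  step 1: phi=1, psi=0 -> continue
  step 2: phi=1, psi=0 -> continue
  step 3: phi=1, psi=0 -> continue
  step 4: phi=0 -> phi-prefix broken from here
  step 7: psi=1 but phi already failed -> not a witness
  step 15: psi=1 but phi already failed -> not a witness
  step 19: psi=1 but phi already failed -> not a witness
  step 26: psi=1 but phi already failed -> not a witness
  step 32: psi=1 but phi already failed -> not a witness
  step 33: psi=1 but phi already failed -> not a witness
  step 36: psi=1 but phi already failed -> not a witness
  step 42: psi=1 but phi already failed -> not a witness
  step 43: psi=1 but phi already failed -> not a witness
  step 44: psi=1 but phi already failed -> not a witness
  end of trace: no witness -> -1
Witness step = -1

-1


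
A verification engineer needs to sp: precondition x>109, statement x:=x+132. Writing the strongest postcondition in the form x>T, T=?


Formula: sp(P, x:=E) = exists old_x. (x = E[old_x/x]) AND P[old_x/x] (old_x is the value of x before the assignment; eliminate old_x by solving x = E[old_x/x] for old_x)
Step 1: Precondition P: x>109, i.e. old_x > 109
Step 2: Assignment gives x = old_x + 132, so old_x = x - 132
Step 3: Substitute into P: x - 132 > 109
Step 4: Simplify: x > 109+132 = 241

241


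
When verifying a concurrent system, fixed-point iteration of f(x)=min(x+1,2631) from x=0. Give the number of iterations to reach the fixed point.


Step 1: x=0, cap=2631, increment=1
Step 2: x grows by 1 each step until capped at 2631; fixed point is x=2631
Step 3: iterations = ceil(2631/1) = 2631

2631


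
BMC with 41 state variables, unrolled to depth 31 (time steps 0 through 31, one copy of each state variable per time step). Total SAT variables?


BMC unrolls to depth k, creating one copy of each state var for steps 0..k.
Step count = 31 + 1 = 32 (steps 0 through 31)
Vars per step = 41
Total = 41 * 32 = 1312

1312


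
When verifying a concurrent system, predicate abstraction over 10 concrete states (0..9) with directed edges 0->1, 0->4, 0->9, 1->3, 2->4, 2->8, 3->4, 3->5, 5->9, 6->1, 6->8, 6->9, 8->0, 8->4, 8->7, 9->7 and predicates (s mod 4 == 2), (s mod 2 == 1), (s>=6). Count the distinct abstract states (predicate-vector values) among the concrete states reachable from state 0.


BFS from 0:
Concrete reachable: {0, 1, 3, 4, 5, 7, 9}
Abstract via predicates (s mod 4 == 2), (s mod 2 == 1), (s>=6):
  (0,0,0) <- {0, 4}
  (0,1,0) <- {1, 3, 5}
  (0,1,1) <- {7, 9}
Distinct abstract states = 3

3


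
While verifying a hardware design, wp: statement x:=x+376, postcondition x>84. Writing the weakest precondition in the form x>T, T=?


Formula: wp(x:=E, P) = P[E/x] (substitute E for x in postcondition)
Step 1: Postcondition: x>84
Step 2: Substitute x+376 for x: x+376>84
Step 3: Solve for x: x > 84-376 = -292

-292


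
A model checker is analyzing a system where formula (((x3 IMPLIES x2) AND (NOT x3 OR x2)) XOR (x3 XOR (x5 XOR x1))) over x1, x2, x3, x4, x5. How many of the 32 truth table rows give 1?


Formula: (((x3 IMPLIES x2) AND (NOT x3 OR x2)) XOR (x3 XOR (x5 XOR x1))) over 5 vars (32 rows)
Evaluate each row (x1, x2, x3, x4, x5 as bits, MSB first):
  row 0 [00000]: (((0 IMPLIES 0) AND (NOT 0 OR 0)) XOR (0 XOR (0 XOR 0))) -> 1
  row 1 [00001]: (((0 IMPLIES 0) AND (NOT 0 OR 0)) XOR (0 XOR (1 XOR 0))) -> 0
  row 2 [00010]: (((0 IMPLIES 0) AND (NOT 0 OR 0)) XOR (0 XOR (0 XOR 0))) -> 1
  row 3 [00011]: (((0 IMPLIES 0) AND (NOT 0 OR 0)) XOR (0 XOR (1 XOR 0))) -> 0
  row 4 [00100]: (((1 IMPLIES 0) AND (NOT 1 OR 0)) XOR (1 XOR (0 XOR 0))) -> 1
  row 5 [00101]: (((1 IMPLIES 0) AND (NOT 1 OR 0)) XOR (1 XOR (1 XOR 0))) -> 0
  row 6 [00110]: (((1 IMPLIES 0) AND (NOT 1 OR 0)) XOR (1 XOR (0 XOR 0))) -> 1
  row 7 [00111]: (((1 IMPLIES 0) AND (NOT 1 OR 0)) XOR (1 XOR (1 XOR 0))) -> 0
  row 8 [01000]: (((0 IMPLIES 1) AND (NOT 0 OR 1)) XOR (0 XOR (0 XOR 0))) -> 1
  row 9 [01001]: (((0 IMPLIES 1) AND (NOT 0 OR 1)) XOR (0 XOR (1 XOR 0))) -> 0
  row 10 [01010]: (((0 IMPLIES 1) AND (NOT 0 OR 1)) XOR (0 XOR (0 XOR 0))) -> 1
  row 11 [01011]: (((0 IMPLIES 1) AND (NOT 0 OR 1)) XOR (0 XOR (1 XOR 0))) -> 0
  row 12 [01100]: (((1 IMPLIES 1) AND (NOT 1 OR 1)) XOR (1 XOR (0 XOR 0))) -> 0
  row 13 [01101]: (((1 IMPLIES 1) AND (NOT 1 OR 1)) XOR (1 XOR (1 XOR 0))) -> 1
  row 14 [01110]: (((1 IMPLIES 1) AND (NOT 1 OR 1)) XOR (1 XOR (0 XOR 0))) -> 0
  row 15 [01111]: (((1 IMPLIES 1) AND (NOT 1 OR 1)) XOR (1 XOR (1 XOR 0))) -> 1
  row 16 [10000]: (((0 IMPLIES 0) AND (NOT 0 OR 0)) XOR (0 XOR (0 XOR 1))) -> 0
  row 17 [10001]: (((0 IMPLIES 0) AND (NOT 0 OR 0)) XOR (0 XOR (1 XOR 1))) -> 1
  row 18 [10010]: (((0 IMPLIES 0) AND (NOT 0 OR 0)) XOR (0 XOR (0 XOR 1))) -> 0
  row 19 [10011]: (((0 IMPLIES 0) AND (NOT 0 OR 0)) XOR (0 XOR (1 XOR 1))) -> 1
  row 20 [10100]: (((1 IMPLIES 0) AND (NOT 1 OR 0)) XOR (1 XOR (0 XOR 1))) -> 0
  row 21 [10101]: (((1 IMPLIES 0) AND (NOT 1 OR 0)) XOR (1 XOR (1 XOR 1))) -> 1
  row 22 [10110]: (((1 IMPLIES 0) AND (NOT 1 OR 0)) XOR (1 XOR (0 XOR 1))) -> 0
  row 23 [10111]: (((1 IMPLIES 0) AND (NOT 1 OR 0)) XOR (1 XOR (1 XOR 1))) -> 1
  row 24 [11000]: (((0 IMPLIES 1) AND (NOT 0 OR 1)) XOR (0 XOR (0 XOR 1))) -> 0
  row 25 [11001]: (((0 IMPLIES 1) AND (NOT 0 OR 1)) XOR (0 XOR (1 XOR 1))) -> 1
  row 26 [11010]: (((0 IMPLIES 1) AND (NOT 0 OR 1)) XOR (0 XOR (0 XOR 1))) -> 0
  row 27 [11011]: (((0 IMPLIES 1) AND (NOT 0 OR 1)) XOR (0 XOR (1 XOR 1))) -> 1
  row 28 [11100]: (((1 IMPLIES 1) AND (NOT 1 OR 1)) XOR (1 XOR (0 XOR 1))) -> 1
  row 29 [11101]: (((1 IMPLIES 1) AND (NOT 1 OR 1)) XOR (1 XOR (1 XOR 1))) -> 0
  row 30 [11110]: (((1 IMPLIES 1) AND (NOT 1 OR 1)) XOR (1 XOR (0 XOR 1))) -> 1
  row 31 [11111]: (((1 IMPLIES 1) AND (NOT 1 OR 1)) XOR (1 XOR (1 XOR 1))) -> 0
Full result column, 8 rows per line (x1,x2 fixed per line; x3,x4,x5 runs 000..111 left to right):
  rows 0-7 [x1,x2=00]: 10101010  (ones: 4)
  rows 8-15 [x1,x2=01]: 10100101  (ones: 4)
  rows 16-23 [x1,x2=10]: 01010101  (ones: 4)
  rows 24-31 [x1,x2=11]: 01011010  (ones: 4)
Count of 1-rows = 4+4+4+4 = 16

16


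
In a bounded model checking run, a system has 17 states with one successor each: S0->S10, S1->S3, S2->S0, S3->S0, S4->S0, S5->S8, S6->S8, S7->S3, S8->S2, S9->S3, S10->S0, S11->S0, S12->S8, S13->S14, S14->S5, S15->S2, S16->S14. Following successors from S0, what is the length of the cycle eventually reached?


Trace from S0 until a state repeats:
  S0 -> S10 -> S0
S0 first seen at step 0, revisited at step 2.
Cycle length = 2 - 0 = 2

2


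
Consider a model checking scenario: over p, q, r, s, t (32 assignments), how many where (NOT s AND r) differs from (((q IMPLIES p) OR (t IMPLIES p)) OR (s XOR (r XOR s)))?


F1 = (NOT s AND r)
F2 = (((q IMPLIES p) OR (t IMPLIES p)) OR (s XOR (r XOR s)))
Evaluate both on each of 32 rows (bits = p,q,r,s,t):
  row 0 [00000]: F1=0 F2=1 (differ) -> 1
  row 1 [00001]: F1=0 F2=1 (differ) -> 1
  row 2 [00010]: F1=0 F2=1 (differ) -> 1
  row 3 [00011]: F1=0 F2=1 (differ) -> 1
  row 4 [00100]: F1=1 F2=1 -> 0
  row 5 [00101]: F1=1 F2=1 -> 0
  row 6 [00110]: F1=0 F2=1 (differ) -> 1
  row 7 [00111]: F1=0 F2=1 (differ) -> 1
  row 8 [01000]: F1=0 F2=1 (differ) -> 1
  row 9 [01001]: F1=0 F2=0 -> 0
  row 10 [01010]: F1=0 F2=1 (differ) -> 1
  row 11 [01011]: F1=0 F2=0 -> 0
  row 12 [01100]: F1=1 F2=1 -> 0
  row 13 [01101]: F1=1 F2=1 -> 0
  row 14 [01110]: F1=0 F2=1 (differ) -> 1
  row 15 [01111]: F1=0 F2=1 (differ) -> 1
  row 16 [10000]: F1=0 F2=1 (differ) -> 1
  row 17 [10001]: F1=0 F2=1 (differ) -> 1
  row 18 [10010]: F1=0 F2=1 (differ) -> 1
  row 19 [10011]: F1=0 F2=1 (differ) -> 1
  row 20 [10100]: F1=1 F2=1 -> 0
  row 21 [10101]: F1=1 F2=1 -> 0
  row 22 [10110]: F1=0 F2=1 (differ) -> 1
  row 23 [10111]: F1=0 F2=1 (differ) -> 1
  row 24 [11000]: F1=0 F2=1 (differ) -> 1
  row 25 [11001]: F1=0 F2=1 (differ) -> 1
  row 26 [11010]: F1=0 F2=1 (differ) -> 1
  row 27 [11011]: F1=0 F2=1 (differ) -> 1
  row 28 [11100]: F1=1 F2=1 -> 0
  row 29 [11101]: F1=1 F2=1 -> 0
  row 30 [11110]: F1=0 F2=1 (differ) -> 1
  row 31 [11111]: F1=0 F2=1 (differ) -> 1
Full result column, 8 rows per line (p,q fixed per line; r,s,t runs 000..111 left to right):
  rows 0-7 [p,q=00]: 11110011  (ones: 6)
  rows 8-15 [p,q=01]: 10100011  (ones: 4)
  rows 16-23 [p,q=10]: 11110011  (ones: 6)
  rows 24-31 [p,q=11]: 11110011  (ones: 6)
Disagreements = 6+4+6+6 = 22

22


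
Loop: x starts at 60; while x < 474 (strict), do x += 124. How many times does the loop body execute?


Step 1: x goes from 60 toward 474 by 124; the body runs while x<474, so iterations = ceil((bound-start)/step)
Step 2: Distance=414
Step 3: ceil(414/124)=4

4


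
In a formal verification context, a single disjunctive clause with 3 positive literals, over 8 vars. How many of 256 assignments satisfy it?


Step 1: Total=2^8=256
Step 2: Unsat when all 3 false: 2^5=32
Step 3: Sat=256-32=224

224


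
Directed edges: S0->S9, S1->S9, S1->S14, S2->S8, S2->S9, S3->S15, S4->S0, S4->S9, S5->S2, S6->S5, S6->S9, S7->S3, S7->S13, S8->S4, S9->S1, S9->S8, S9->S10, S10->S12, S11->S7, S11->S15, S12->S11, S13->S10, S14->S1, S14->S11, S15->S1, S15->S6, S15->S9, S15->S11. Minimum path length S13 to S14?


BFS layer-by-layer from S13:
  dist 0: {S13}
  dist 1: {S10}
  dist 2: {S12}
  dist 3: {S11}
  dist 4: {S7, S15}
  dist 5: {S1, S3, S6, S9}
  dist 6: {S5, S8, S14}
  -> S14 reached at distance 6
Shortest path length = 6

6


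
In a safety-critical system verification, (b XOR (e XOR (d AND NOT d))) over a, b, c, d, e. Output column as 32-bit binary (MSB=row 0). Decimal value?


Formula: (b XOR (e XOR (d AND NOT d))) over a, b, c, d, e (32 rows)
Evaluate each row (bits = a,b,c,d,e, MSB first):
  row 0 [00000]: (0 XOR (0 XOR (0 AND NOT 0))) -> 0
  row 1 [00001]: (0 XOR (1 XOR (0 AND NOT 0))) -> 1
  row 2 [00010]: (0 XOR (0 XOR (1 AND NOT 1))) -> 0
  row 3 [00011]: (0 XOR (1 XOR (1 AND NOT 1))) -> 1
  row 4 [00100]: (0 XOR (0 XOR (0 AND NOT 0))) -> 0
  row 5 [00101]: (0 XOR (1 XOR (0 AND NOT 0))) -> 1
  row 6 [00110]: (0 XOR (0 XOR (1 AND NOT 1))) -> 0
  row 7 [00111]: (0 XOR (1 XOR (1 AND NOT 1))) -> 1
  row 8 [01000]: (1 XOR (0 XOR (0 AND NOT 0))) -> 1
  row 9 [01001]: (1 XOR (1 XOR (0 AND NOT 0))) -> 0
  row 10 [01010]: (1 XOR (0 XOR (1 AND NOT 1))) -> 1
  row 11 [01011]: (1 XOR (1 XOR (1 AND NOT 1))) -> 0
  row 12 [01100]: (1 XOR (0 XOR (0 AND NOT 0))) -> 1
  row 13 [01101]: (1 XOR (1 XOR (0 AND NOT 0))) -> 0
  row 14 [01110]: (1 XOR (0 XOR (1 AND NOT 1))) -> 1
  row 15 [01111]: (1 XOR (1 XOR (1 AND NOT 1))) -> 0
  row 16 [10000]: (0 XOR (0 XOR (0 AND NOT 0))) -> 0
  row 17 [10001]: (0 XOR (1 XOR (0 AND NOT 0))) -> 1
  row 18 [10010]: (0 XOR (0 XOR (1 AND NOT 1))) -> 0
  row 19 [10011]: (0 XOR (1 XOR (1 AND NOT 1))) -> 1
  row 20 [10100]: (0 XOR (0 XOR (0 AND NOT 0))) -> 0
  row 21 [10101]: (0 XOR (1 XOR (0 AND NOT 0))) -> 1
  row 22 [10110]: (0 XOR (0 XOR (1 AND NOT 1))) -> 0
  row 23 [10111]: (0 XOR (1 XOR (1 AND NOT 1))) -> 1
  row 24 [11000]: (1 XOR (0 XOR (0 AND NOT 0))) -> 1
  row 25 [11001]: (1 XOR (1 XOR (0 AND NOT 0))) -> 0
  row 26 [11010]: (1 XOR (0 XOR (1 AND NOT 1))) -> 1
  row 27 [11011]: (1 XOR (1 XOR (1 AND NOT 1))) -> 0
  row 28 [11100]: (1 XOR (0 XOR (0 AND NOT 0))) -> 1
  row 29 [11101]: (1 XOR (1 XOR (0 AND NOT 0))) -> 0
  row 30 [11110]: (1 XOR (0 XOR (1 AND NOT 1))) -> 1
  row 31 [11111]: (1 XOR (1 XOR (1 AND NOT 1))) -> 0
Full result column, 4 rows per line (a,b,c fixed per line; d,e runs 00..11 left to right):
  rows 0-3 [a,b,c=000]: 0101  = hex 5
  rows 4-7 [a,b,c=001]: 0101  = hex 5
  rows 8-11 [a,b,c=010]: 1010  = hex A
  rows 12-15 [a,b,c=011]: 1010  = hex A
  rows 16-19 [a,b,c=100]: 0101  = hex 5
  rows 20-23 [a,b,c=101]: 0101  = hex 5
  rows 24-27 [a,b,c=110]: 1010  = hex A
  rows 28-31 [a,b,c=111]: 1010  = hex A
Output column (row 0 .. row 31) = 01010101101010100101010110101010
Output column grouped in 4s = 0101 0101 1010 1010 0101 0101 1010 1010 = 0x55AA55AA
Convert to decimal digit by digit (value = value*16 + digit):
  5 -> 5
  5*16 + 5 = 85
  85*16 + 10 (A) = 1370
  1370*16 + 10 (A) = 21930
  21930*16 + 5 = 350885
  350885*16 + 5 = 5614165
  5614165*16 + 10 (A) = 89826650
  89826650*16 + 10 (A) = 1437226410
Decimal = 1437226410

1437226410


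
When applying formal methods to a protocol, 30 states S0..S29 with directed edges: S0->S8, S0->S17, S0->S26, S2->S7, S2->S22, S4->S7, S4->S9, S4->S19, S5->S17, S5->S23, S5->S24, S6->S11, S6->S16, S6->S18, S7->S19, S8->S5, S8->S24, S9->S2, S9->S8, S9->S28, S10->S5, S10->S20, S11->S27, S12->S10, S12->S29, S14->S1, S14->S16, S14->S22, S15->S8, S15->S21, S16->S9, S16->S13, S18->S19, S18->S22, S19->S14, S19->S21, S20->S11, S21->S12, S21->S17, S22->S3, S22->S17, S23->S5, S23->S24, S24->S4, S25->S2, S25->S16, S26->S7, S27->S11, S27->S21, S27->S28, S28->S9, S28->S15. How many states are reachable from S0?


BFS from S0:
  layer 0: {S0}
  layer 1: {S8, S17, S26}
  layer 2: {S5, S7, S24}
  layer 3: {S4, S19, S23}
  layer 4: {S9, S14, S21}
  layer 5: {S1, S2, S12, S16, S22, S28}
  layer 6: {S3, S10, S13, S15, S29}
  layer 7: {S20}
  layer 8: {S11}
  layer 9: {S27}
Reachable set: {S0, S1, S2, S3, S4, S5, S7, S8, S9, S10, S11, S12, S13, S14, S15, S16, S17, S19, S20, S21, S22, S23, S24, S26, S27, S28, S29}
Count = 27

27


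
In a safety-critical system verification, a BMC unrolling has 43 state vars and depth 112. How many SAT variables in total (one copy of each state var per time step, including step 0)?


BMC unrolls to depth k, creating one copy of each state var for steps 0..k.
Step count = 112 + 1 = 113 (steps 0 through 112)
Vars per step = 43
Total = 43 * 113 = 4859

4859


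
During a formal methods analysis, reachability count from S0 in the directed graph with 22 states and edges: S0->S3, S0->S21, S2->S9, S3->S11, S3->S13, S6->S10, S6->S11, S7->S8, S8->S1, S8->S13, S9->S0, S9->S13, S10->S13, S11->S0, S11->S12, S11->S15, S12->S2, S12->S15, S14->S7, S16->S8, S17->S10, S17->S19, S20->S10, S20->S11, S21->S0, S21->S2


BFS from S0:
  layer 0: {S0}
  layer 1: {S3, S21}
  layer 2: {S2, S11, S13}
  layer 3: {S9, S12, S15}
Reachable set: {S0, S2, S3, S9, S11, S12, S13, S15, S21}
Count = 9

9


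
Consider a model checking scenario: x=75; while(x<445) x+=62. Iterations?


Step 1: x goes from 75 toward 445 by 62; the body runs while x<445, so iterations = ceil((bound-start)/step)
Step 2: Distance=370
Step 3: ceil(370/62)=6

6


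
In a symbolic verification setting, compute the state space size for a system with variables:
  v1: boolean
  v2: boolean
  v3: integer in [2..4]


State space = product of domain sizes of all variables.
Domain sizes:
  v1 (boolean): 2
  v2 (boolean): 2
  v3 (integer in [2..4]): 3
Product = 2 * 2 * 3 = 12

12


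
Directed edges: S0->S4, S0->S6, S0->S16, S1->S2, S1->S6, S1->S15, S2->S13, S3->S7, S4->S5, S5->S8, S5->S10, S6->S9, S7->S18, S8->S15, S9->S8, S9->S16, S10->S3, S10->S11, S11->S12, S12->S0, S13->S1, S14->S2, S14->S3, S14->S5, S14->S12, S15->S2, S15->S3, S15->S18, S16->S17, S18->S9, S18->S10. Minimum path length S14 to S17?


BFS layer-by-layer from S14:
  dist 0: {S14}
  dist 1: {S2, S3, S5, S12}
  dist 2: {S0, S7, S8, S10, S13}
  dist 3: {S1, S4, S6, S11, S15, S16, S18}
  dist 4: {S9, S17}
  -> S17 reached at distance 4
Shortest path length = 4

4


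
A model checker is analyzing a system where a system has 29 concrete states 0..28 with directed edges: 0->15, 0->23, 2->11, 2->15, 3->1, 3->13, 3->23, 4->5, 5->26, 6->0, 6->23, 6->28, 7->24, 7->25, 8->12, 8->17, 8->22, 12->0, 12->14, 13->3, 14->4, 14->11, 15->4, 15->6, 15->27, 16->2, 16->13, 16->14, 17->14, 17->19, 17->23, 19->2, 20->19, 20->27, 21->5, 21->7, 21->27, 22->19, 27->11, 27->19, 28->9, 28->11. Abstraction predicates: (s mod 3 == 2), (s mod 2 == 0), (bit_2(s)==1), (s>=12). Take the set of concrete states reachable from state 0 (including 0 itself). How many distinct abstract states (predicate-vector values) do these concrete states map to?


BFS from 0:
Concrete reachable: {0, 2, 4, 5, 6, 9, 11, 15, 19, 23, 26, 27, 28}
Abstract via predicates (s mod 3 == 2), (s mod 2 == 0), (bit_2(s)==1), (s>=12):
  (0,0,0,0) <- {9}
  (0,0,0,1) <- {19, 27}
  (0,0,1,1) <- {15}
  (0,1,0,0) <- {0}
  (0,1,1,0) <- {4, 6}
  (0,1,1,1) <- {28}
  (1,0,0,0) <- {11}
  (1,0,1,0) <- {5}
  (1,0,1,1) <- {23}
  (1,1,0,0) <- {2}
  (1,1,0,1) <- {26}
Distinct abstract states = 11

11


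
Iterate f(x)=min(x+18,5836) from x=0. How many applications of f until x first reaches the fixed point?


Step 1: x=0, cap=5836, increment=18
Step 2: x grows by 18 each step until capped at 5836; fixed point is x=5836
Step 3: iterations = ceil(5836/18) = 325

325


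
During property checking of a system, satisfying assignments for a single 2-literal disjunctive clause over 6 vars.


Step 1: Total=2^6=64
Step 2: Unsat when all 2 false: 2^4=16
Step 3: Sat=64-16=48

48


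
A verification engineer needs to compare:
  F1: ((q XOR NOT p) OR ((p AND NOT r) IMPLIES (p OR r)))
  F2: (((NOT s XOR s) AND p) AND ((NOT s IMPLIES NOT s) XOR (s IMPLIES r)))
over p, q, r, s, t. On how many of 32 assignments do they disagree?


F1 = ((q XOR NOT p) OR ((p AND NOT r) IMPLIES (p OR r)))
F2 = (((NOT s XOR s) AND p) AND ((NOT s IMPLIES NOT s) XOR (s IMPLIES r)))
Evaluate both on each of 32 rows (bits = p,q,r,s,t):
  row 0 [00000]: F1=1 F2=0 (differ) -> 1
  row 1 [00001]: F1=1 F2=0 (differ) -> 1
  row 2 [00010]: F1=1 F2=0 (differ) -> 1
  row 3 [00011]: F1=1 F2=0 (differ) -> 1
  row 4 [00100]: F1=1 F2=0 (differ) -> 1
  row 5 [00101]: F1=1 F2=0 (differ) -> 1
  row 6 [00110]: F1=1 F2=0 (differ) -> 1
  row 7 [00111]: F1=1 F2=0 (differ) -> 1
  row 8 [01000]: F1=1 F2=0 (differ) -> 1
  row 9 [01001]: F1=1 F2=0 (differ) -> 1
  row 10 [01010]: F1=1 F2=0 (differ) -> 1
  row 11 [01011]: F1=1 F2=0 (differ) -> 1
  row 12 [01100]: F1=1 F2=0 (differ) -> 1
  row 13 [01101]: F1=1 F2=0 (differ) -> 1
  row 14 [01110]: F1=1 F2=0 (differ) -> 1
  row 15 [01111]: F1=1 F2=0 (differ) -> 1
  row 16 [10000]: F1=1 F2=0 (differ) -> 1
  row 17 [10001]: F1=1 F2=0 (differ) -> 1
  row 18 [10010]: F1=1 F2=1 -> 0
  row 19 [10011]: F1=1 F2=1 -> 0
  row 20 [10100]: F1=1 F2=0 (differ) -> 1
  row 21 [10101]: F1=1 F2=0 (differ) -> 1
  row 22 [10110]: F1=1 F2=0 (differ) -> 1
  row 23 [10111]: F1=1 F2=0 (differ) -> 1
  row 24 [11000]: F1=1 F2=0 (differ) -> 1
  row 25 [11001]: F1=1 F2=0 (differ) -> 1
  row 26 [11010]: F1=1 F2=1 -> 0
  row 27 [11011]: F1=1 F2=1 -> 0
  row 28 [11100]: F1=1 F2=0 (differ) -> 1
  row 29 [11101]: F1=1 F2=0 (differ) -> 1
  row 30 [11110]: F1=1 F2=0 (differ) -> 1
  row 31 [11111]: F1=1 F2=0 (differ) -> 1
Full result column, 8 rows per line (p,q fixed per line; r,s,t runs 000..111 left to right):
  rows 0-7 [p,q=00]: 11111111  (ones: 8)
  rows 8-15 [p,q=01]: 11111111  (ones: 8)
  rows 16-23 [p,q=10]: 11001111  (ones: 6)
  rows 24-31 [p,q=11]: 11001111  (ones: 6)
Disagreements = 8+8+6+6 = 28

28


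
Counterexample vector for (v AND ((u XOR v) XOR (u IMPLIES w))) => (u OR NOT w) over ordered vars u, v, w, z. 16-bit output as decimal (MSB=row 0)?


F1 = (v AND ((u XOR v) XOR (u IMPLIES w)))
F2 = (u OR NOT w)
Counterexample to F1=>F2 is where F1=1 and F2=0.
Evaluate each row (bits = u,v,w,z, MSB first):
  row 0 [0000]: F1=0 F2=1 -> F1&~F2 -> 0
  row 1 [0001]: F1=0 F2=1 -> F1&~F2 -> 0
  row 2 [0010]: F1=0 F2=0 -> F1&~F2 -> 0
  row 3 [0011]: F1=0 F2=0 -> F1&~F2 -> 0
  row 4 [0100]: F1=0 F2=1 -> F1&~F2 -> 0
  row 5 [0101]: F1=0 F2=1 -> F1&~F2 -> 0
  row 6 [0110]: F1=0 F2=0 -> F1&~F2 -> 0
  row 7 [0111]: F1=0 F2=0 -> F1&~F2 -> 0
  row 8 [1000]: F1=0 F2=1 -> F1&~F2 -> 0
  row 9 [1001]: F1=0 F2=1 -> F1&~F2 -> 0
  row 10 [1010]: F1=0 F2=1 -> F1&~F2 -> 0
  row 11 [1011]: F1=0 F2=1 -> F1&~F2 -> 0
  row 12 [1100]: F1=0 F2=1 -> F1&~F2 -> 0
  row 13 [1101]: F1=0 F2=1 -> F1&~F2 -> 0
  row 14 [1110]: F1=1 F2=1 -> F1&~F2 -> 0
  row 15 [1111]: F1=1 F2=1 -> F1&~F2 -> 0
Full result column, 4 rows per line (u,v fixed per line; w,z runs 00..11 left to right):
  rows 0-3 [u,v=00]: 0000  = hex 0
  rows 4-7 [u,v=01]: 0000  = hex 0
  rows 8-11 [u,v=10]: 0000  = hex 0
  rows 12-15 [u,v=11]: 0000  = hex 0
Counterexample vector (row 0 .. row 15) = 0000000000000000
Output column grouped in 4s = 0000 0000 0000 0000 = 0x0000
Convert to decimal digit by digit (value = value*16 + digit):
  0 -> 0
  0*16 + 0 = 0
  0*16 + 0 = 0
  0*16 + 0 = 0
Decimal = 0

0


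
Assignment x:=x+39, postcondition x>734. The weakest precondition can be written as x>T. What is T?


Formula: wp(x:=E, P) = P[E/x] (substitute E for x in postcondition)
Step 1: Postcondition: x>734
Step 2: Substitute x+39 for x: x+39>734
Step 3: Solve for x: x > 734-39 = 695

695


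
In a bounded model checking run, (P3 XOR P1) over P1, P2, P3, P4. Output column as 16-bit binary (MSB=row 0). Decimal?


Formula: (P3 XOR P1) over P1, P2, P3, P4 (16 rows)
Evaluate each row (bits = P1,P2,P3,P4, MSB first):
  row 0 [0000]: (0 XOR 0) -> 0
  row 1 [0001]: (0 XOR 0) -> 0
  row 2 [0010]: (1 XOR 0) -> 1
  row 3 [0011]: (1 XOR 0) -> 1
  row 4 [0100]: (0 XOR 0) -> 0
  row 5 [0101]: (0 XOR 0) -> 0
  row 6 [0110]: (1 XOR 0) -> 1
  row 7 [0111]: (1 XOR 0) -> 1
  row 8 [1000]: (0 XOR 1) -> 1
  row 9 [1001]: (0 XOR 1) -> 1
  row 10 [1010]: (1 XOR 1) -> 0
  row 11 [1011]: (1 XOR 1) -> 0
  row 12 [1100]: (0 XOR 1) -> 1
  row 13 [1101]: (0 XOR 1) -> 1
  row 14 [1110]: (1 XOR 1) -> 0
  row 15 [1111]: (1 XOR 1) -> 0
Full result column, 4 rows per line (P1,P2 fixed per line; P3,P4 runs 00..11 left to right):
  rows 0-3 [P1,P2=00]: 0011  = hex 3
  rows 4-7 [P1,P2=01]: 0011  = hex 3
  rows 8-11 [P1,P2=10]: 1100  = hex C
  rows 12-15 [P1,P2=11]: 1100  = hex C
Output column (row 0 .. row 15) = 0011001111001100
Output column grouped in 4s = 0011 0011 1100 1100 = 0x33CC
Convert to decimal digit by digit (value = value*16 + digit):
  3 -> 3
  3*16 + 3 = 51
  51*16 + 12 (C) = 828
  828*16 + 12 (C) = 13260
Decimal = 13260

13260


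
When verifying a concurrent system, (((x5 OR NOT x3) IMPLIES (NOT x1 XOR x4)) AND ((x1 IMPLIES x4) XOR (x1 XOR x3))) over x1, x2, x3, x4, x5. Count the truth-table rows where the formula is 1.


Formula: (((x5 OR NOT x3) IMPLIES (NOT x1 XOR x4)) AND ((x1 IMPLIES x4) XOR (x1 XOR x3))) over 5 vars (32 rows)
Evaluate each row (x1, x2, x3, x4, x5 as bits, MSB first):
  row 0 [00000]: (((0 OR NOT 0) IMPLIES (NOT 0 XOR 0)) AND ((0 IMPLIES 0) XOR (0 XOR 0))) -> 1
  row 1 [00001]: (((1 OR NOT 0) IMPLIES (NOT 0 XOR 0)) AND ((0 IMPLIES 0) XOR (0 XOR 0))) -> 1
  row 2 [00010]: (((0 OR NOT 0) IMPLIES (NOT 0 XOR 1)) AND ((0 IMPLIES 1) XOR (0 XOR 0))) -> 0
  row 3 [00011]: (((1 OR NOT 0) IMPLIES (NOT 0 XOR 1)) AND ((0 IMPLIES 1) XOR (0 XOR 0))) -> 0
  row 4 [00100]: (((0 OR NOT 1) IMPLIES (NOT 0 XOR 0)) AND ((0 IMPLIES 0) XOR (0 XOR 1))) -> 0
  row 5 [00101]: (((1 OR NOT 1) IMPLIES (NOT 0 XOR 0)) AND ((0 IMPLIES 0) XOR (0 XOR 1))) -> 0
  row 6 [00110]: (((0 OR NOT 1) IMPLIES (NOT 0 XOR 1)) AND ((0 IMPLIES 1) XOR (0 XOR 1))) -> 0
  row 7 [00111]: (((1 OR NOT 1) IMPLIES (NOT 0 XOR 1)) AND ((0 IMPLIES 1) XOR (0 XOR 1))) -> 0
  row 8 [01000]: (((0 OR NOT 0) IMPLIES (NOT 0 XOR 0)) AND ((0 IMPLIES 0) XOR (0 XOR 0))) -> 1
  row 9 [01001]: (((1 OR NOT 0) IMPLIES (NOT 0 XOR 0)) AND ((0 IMPLIES 0) XOR (0 XOR 0))) -> 1
  row 10 [01010]: (((0 OR NOT 0) IMPLIES (NOT 0 XOR 1)) AND ((0 IMPLIES 1) XOR (0 XOR 0))) -> 0
  row 11 [01011]: (((1 OR NOT 0) IMPLIES (NOT 0 XOR 1)) AND ((0 IMPLIES 1) XOR (0 XOR 0))) -> 0
  row 12 [01100]: (((0 OR NOT 1) IMPLIES (NOT 0 XOR 0)) AND ((0 IMPLIES 0) XOR (0 XOR 1))) -> 0
  row 13 [01101]: (((1 OR NOT 1) IMPLIES (NOT 0 XOR 0)) AND ((0 IMPLIES 0) XOR (0 XOR 1))) -> 0
  row 14 [01110]: (((0 OR NOT 1) IMPLIES (NOT 0 XOR 1)) AND ((0 IMPLIES 1) XOR (0 XOR 1))) -> 0
  row 15 [01111]: (((1 OR NOT 1) IMPLIES (NOT 0 XOR 1)) AND ((0 IMPLIES 1) XOR (0 XOR 1))) -> 0
  row 16 [10000]: (((0 OR NOT 0) IMPLIES (NOT 1 XOR 0)) AND ((1 IMPLIES 0) XOR (1 XOR 0))) -> 0
  row 17 [10001]: (((1 OR NOT 0) IMPLIES (NOT 1 XOR 0)) AND ((1 IMPLIES 0) XOR (1 XOR 0))) -> 0
  row 18 [10010]: (((0 OR NOT 0) IMPLIES (NOT 1 XOR 1)) AND ((1 IMPLIES 1) XOR (1 XOR 0))) -> 0
  row 19 [10011]: (((1 OR NOT 0) IMPLIES (NOT 1 XOR 1)) AND ((1 IMPLIES 1) XOR (1 XOR 0))) -> 0
  row 20 [10100]: (((0 OR NOT 1) IMPLIES (NOT 1 XOR 0)) AND ((1 IMPLIES 0) XOR (1 XOR 1))) -> 0
  row 21 [10101]: (((1 OR NOT 1) IMPLIES (NOT 1 XOR 0)) AND ((1 IMPLIES 0) XOR (1 XOR 1))) -> 0
  row 22 [10110]: (((0 OR NOT 1) IMPLIES (NOT 1 XOR 1)) AND ((1 IMPLIES 1) XOR (1 XOR 1))) -> 1
  row 23 [10111]: (((1 OR NOT 1) IMPLIES (NOT 1 XOR 1)) AND ((1 IMPLIES 1) XOR (1 XOR 1))) -> 1
  row 24 [11000]: (((0 OR NOT 0) IMPLIES (NOT 1 XOR 0)) AND ((1 IMPLIES 0) XOR (1 XOR 0))) -> 0
  row 25 [11001]: (((1 OR NOT 0) IMPLIES (NOT 1 XOR 0)) AND ((1 IMPLIES 0) XOR (1 XOR 0))) -> 0
  row 26 [11010]: (((0 OR NOT 0) IMPLIES (NOT 1 XOR 1)) AND ((1 IMPLIES 1) XOR (1 XOR 0))) -> 0
  row 27 [11011]: (((1 OR NOT 0) IMPLIES (NOT 1 XOR 1)) AND ((1 IMPLIES 1) XOR (1 XOR 0))) -> 0
  row 28 [11100]: (((0 OR NOT 1) IMPLIES (NOT 1 XOR 0)) AND ((1 IMPLIES 0) XOR (1 XOR 1))) -> 0
  row 29 [11101]: (((1 OR NOT 1) IMPLIES (NOT 1 XOR 0)) AND ((1 IMPLIES 0) XOR (1 XOR 1))) -> 0
  row 30 [11110]: (((0 OR NOT 1) IMPLIES (NOT 1 XOR 1)) AND ((1 IMPLIES 1) XOR (1 XOR 1))) -> 1
  row 31 [11111]: (((1 OR NOT 1) IMPLIES (NOT 1 XOR 1)) AND ((1 IMPLIES 1) XOR (1 XOR 1))) -> 1
Full result column, 8 rows per line (x1,x2 fixed per line; x3,x4,x5 runs 000..111 left to right):
  rows 0-7 [x1,x2=00]: 11000000  (ones: 2)
  rows 8-15 [x1,x2=01]: 11000000  (ones: 2)
  rows 16-23 [x1,x2=10]: 00000011  (ones: 2)
  rows 24-31 [x1,x2=11]: 00000011  (ones: 2)
Count of 1-rows = 2+2+2+2 = 8

8


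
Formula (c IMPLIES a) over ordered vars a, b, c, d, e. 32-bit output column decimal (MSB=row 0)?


Formula: (c IMPLIES a) over a, b, c, d, e (32 rows)
Evaluate each row (bits = a,b,c,d,e, MSB first):
  row 0 [00000]: (0 IMPLIES 0) -> 1
  row 1 [00001]: (0 IMPLIES 0) -> 1
  row 2 [00010]: (0 IMPLIES 0) -> 1
  row 3 [00011]: (0 IMPLIES 0) -> 1
  row 4 [00100]: (1 IMPLIES 0) -> 0
  row 5 [00101]: (1 IMPLIES 0) -> 0
  row 6 [00110]: (1 IMPLIES 0) -> 0
  row 7 [00111]: (1 IMPLIES 0) -> 0
  row 8 [01000]: (0 IMPLIES 0) -> 1
  row 9 [01001]: (0 IMPLIES 0) -> 1
  row 10 [01010]: (0 IMPLIES 0) -> 1
  row 11 [01011]: (0 IMPLIES 0) -> 1
  row 12 [01100]: (1 IMPLIES 0) -> 0
  row 13 [01101]: (1 IMPLIES 0) -> 0
  row 14 [01110]: (1 IMPLIES 0) -> 0
  row 15 [01111]: (1 IMPLIES 0) -> 0
  row 16 [10000]: (0 IMPLIES 1) -> 1
  row 17 [10001]: (0 IMPLIES 1) -> 1
  row 18 [10010]: (0 IMPLIES 1) -> 1
  row 19 [10011]: (0 IMPLIES 1) -> 1
  row 20 [10100]: (1 IMPLIES 1) -> 1
  row 21 [10101]: (1 IMPLIES 1) -> 1
  row 22 [10110]: (1 IMPLIES 1) -> 1
  row 23 [10111]: (1 IMPLIES 1) -> 1
  row 24 [11000]: (0 IMPLIES 1) -> 1
  row 25 [11001]: (0 IMPLIES 1) -> 1
  row 26 [11010]: (0 IMPLIES 1) -> 1
  row 27 [11011]: (0 IMPLIES 1) -> 1
  row 28 [11100]: (1 IMPLIES 1) -> 1
  row 29 [11101]: (1 IMPLIES 1) -> 1
  row 30 [11110]: (1 IMPLIES 1) -> 1
  row 31 [11111]: (1 IMPLIES 1) -> 1
Full result column, 4 rows per line (a,b,c fixed per line; d,e runs 00..11 left to right):
  rows 0-3 [a,b,c=000]: 1111  = hex F
  rows 4-7 [a,b,c=001]: 0000  = hex 0
  rows 8-11 [a,b,c=010]: 1111  = hex F
  rows 12-15 [a,b,c=011]: 0000  = hex 0
  rows 16-19 [a,b,c=100]: 1111  = hex F
  rows 20-23 [a,b,c=101]: 1111  = hex F
  rows 24-27 [a,b,c=110]: 1111  = hex F
  rows 28-31 [a,b,c=111]: 1111  = hex F
Output column (row 0 .. row 31) = 11110000111100001111111111111111
Output column grouped in 4s = 1111 0000 1111 0000 1111 1111 1111 1111 = 0xF0F0FFFF
Convert to decimal digit by digit (value = value*16 + digit):
  F -> 15
  15*16 + 0 = 240
  240*16 + 15 (F) = 3855
  3855*16 + 0 = 61680
  61680*16 + 15 (F) = 986895
  986895*16 + 15 (F) = 15790335
  15790335*16 + 15 (F) = 252645375
  252645375*16 + 15 (F) = 4042326015
Decimal = 4042326015

4042326015
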